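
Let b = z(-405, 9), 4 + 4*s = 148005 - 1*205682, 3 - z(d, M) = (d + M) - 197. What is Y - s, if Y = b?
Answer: 60065/4 ≈ 15016.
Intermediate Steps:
z(d, M) = 200 - M - d (z(d, M) = 3 - ((d + M) - 197) = 3 - ((M + d) - 197) = 3 - (-197 + M + d) = 3 + (197 - M - d) = 200 - M - d)
s = -57681/4 (s = -1 + (148005 - 1*205682)/4 = -1 + (148005 - 205682)/4 = -1 + (¼)*(-57677) = -1 - 57677/4 = -57681/4 ≈ -14420.)
b = 596 (b = 200 - 1*9 - 1*(-405) = 200 - 9 + 405 = 596)
Y = 596
Y - s = 596 - 1*(-57681/4) = 596 + 57681/4 = 60065/4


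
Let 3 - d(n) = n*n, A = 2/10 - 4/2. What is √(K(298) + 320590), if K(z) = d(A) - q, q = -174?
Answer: √8019094/5 ≈ 566.36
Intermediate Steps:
A = -9/5 (A = 2*(⅒) - 4*½ = ⅕ - 2 = -9/5 ≈ -1.8000)
d(n) = 3 - n² (d(n) = 3 - n*n = 3 - n²)
K(z) = 4344/25 (K(z) = (3 - (-9/5)²) - 1*(-174) = (3 - 1*81/25) + 174 = (3 - 81/25) + 174 = -6/25 + 174 = 4344/25)
√(K(298) + 320590) = √(4344/25 + 320590) = √(8019094/25) = √8019094/5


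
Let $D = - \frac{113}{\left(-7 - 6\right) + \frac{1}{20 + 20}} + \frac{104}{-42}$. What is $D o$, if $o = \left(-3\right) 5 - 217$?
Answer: $- \frac{1751136}{1211} \approx -1446.0$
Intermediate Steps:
$o = -232$ ($o = -15 - 217 = -232$)
$D = \frac{7548}{1211}$ ($D = - \frac{113}{-13 + \frac{1}{40}} + 104 \left(- \frac{1}{42}\right) = - \frac{113}{-13 + \frac{1}{40}} - \frac{52}{21} = - \frac{113}{- \frac{519}{40}} - \frac{52}{21} = \left(-113\right) \left(- \frac{40}{519}\right) - \frac{52}{21} = \frac{4520}{519} - \frac{52}{21} = \frac{7548}{1211} \approx 6.2329$)
$D o = \frac{7548}{1211} \left(-232\right) = - \frac{1751136}{1211}$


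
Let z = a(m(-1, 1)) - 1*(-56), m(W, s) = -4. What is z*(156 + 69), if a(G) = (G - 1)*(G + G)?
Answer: 21600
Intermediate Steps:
a(G) = 2*G*(-1 + G) (a(G) = (-1 + G)*(2*G) = 2*G*(-1 + G))
z = 96 (z = 2*(-4)*(-1 - 4) - 1*(-56) = 2*(-4)*(-5) + 56 = 40 + 56 = 96)
z*(156 + 69) = 96*(156 + 69) = 96*225 = 21600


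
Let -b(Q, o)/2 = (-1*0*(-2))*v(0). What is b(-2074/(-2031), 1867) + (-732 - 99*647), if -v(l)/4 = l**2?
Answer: -64785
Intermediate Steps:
v(l) = -4*l**2
b(Q, o) = 0 (b(Q, o) = -2*-1*0*(-2)*(-4*0**2) = -2*0*(-2)*(-4*0) = -0*0 = -2*0 = 0)
b(-2074/(-2031), 1867) + (-732 - 99*647) = 0 + (-732 - 99*647) = 0 + (-732 - 64053) = 0 - 64785 = -64785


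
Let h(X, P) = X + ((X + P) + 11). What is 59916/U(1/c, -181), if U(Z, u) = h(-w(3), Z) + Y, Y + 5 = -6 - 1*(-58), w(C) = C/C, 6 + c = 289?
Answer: 5652076/5283 ≈ 1069.9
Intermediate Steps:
c = 283 (c = -6 + 289 = 283)
w(C) = 1
h(X, P) = 11 + P + 2*X (h(X, P) = X + ((P + X) + 11) = X + (11 + P + X) = 11 + P + 2*X)
Y = 47 (Y = -5 + (-6 - 1*(-58)) = -5 + (-6 + 58) = -5 + 52 = 47)
U(Z, u) = 56 + Z (U(Z, u) = (11 + Z + 2*(-1*1)) + 47 = (11 + Z + 2*(-1)) + 47 = (11 + Z - 2) + 47 = (9 + Z) + 47 = 56 + Z)
59916/U(1/c, -181) = 59916/(56 + 1/283) = 59916/(15849/283) = 59916*(283/15849) = 5652076/5283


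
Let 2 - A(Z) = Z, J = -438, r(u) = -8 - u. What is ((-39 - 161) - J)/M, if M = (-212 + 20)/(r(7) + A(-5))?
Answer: 119/12 ≈ 9.9167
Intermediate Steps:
A(Z) = 2 - Z
M = 24 (M = (-212 + 20)/((-8 - 1*7) + (2 - 1*(-5))) = -192/((-8 - 7) + (2 + 5)) = -192/(-15 + 7) = -192/(-8) = -192*(-⅛) = 24)
((-39 - 161) - J)/M = ((-39 - 161) - 1*(-438))/24 = (-200 + 438)*(1/24) = 238*(1/24) = 119/12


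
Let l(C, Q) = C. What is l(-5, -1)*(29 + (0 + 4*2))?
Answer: -185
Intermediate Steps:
l(-5, -1)*(29 + (0 + 4*2)) = -5*(29 + (0 + 4*2)) = -5*(29 + (0 + 8)) = -5*(29 + 8) = -5*37 = -185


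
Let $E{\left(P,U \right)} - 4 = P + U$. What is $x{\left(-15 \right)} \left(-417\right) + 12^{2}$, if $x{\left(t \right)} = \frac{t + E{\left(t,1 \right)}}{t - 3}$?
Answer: $- \frac{2611}{6} \approx -435.17$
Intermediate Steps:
$E{\left(P,U \right)} = 4 + P + U$ ($E{\left(P,U \right)} = 4 + \left(P + U\right) = 4 + P + U$)
$x{\left(t \right)} = \frac{5 + 2 t}{-3 + t}$ ($x{\left(t \right)} = \frac{t + \left(4 + t + 1\right)}{t - 3} = \frac{t + \left(5 + t\right)}{-3 + t} = \frac{5 + 2 t}{-3 + t}$)
$x{\left(-15 \right)} \left(-417\right) + 12^{2} = \frac{5 + 2 \left(-15\right)}{-3 - 15} \left(-417\right) + 12^{2} = \frac{5 - 30}{-18} \left(-417\right) + 144 = \left(- \frac{1}{18}\right) \left(-25\right) \left(-417\right) + 144 = \frac{25}{18} \left(-417\right) + 144 = - \frac{3475}{6} + 144 = - \frac{2611}{6}$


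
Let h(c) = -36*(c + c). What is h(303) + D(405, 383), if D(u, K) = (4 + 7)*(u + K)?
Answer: -13148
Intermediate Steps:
h(c) = -72*c
D(u, K) = 11*K + 11*u (D(u, K) = 11*(K + u) = 11*K + 11*u)
h(303) + D(405, 383) = -72*303 + (11*383 + 11*405) = -21816 + (4213 + 4455) = -21816 + 8668 = -13148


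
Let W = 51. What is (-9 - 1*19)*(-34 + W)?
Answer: -476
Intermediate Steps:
(-9 - 1*19)*(-34 + W) = (-9 - 1*19)*(-34 + 51) = (-9 - 19)*17 = -28*17 = -476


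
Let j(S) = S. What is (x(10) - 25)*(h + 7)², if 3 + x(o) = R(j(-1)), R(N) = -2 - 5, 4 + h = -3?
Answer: 0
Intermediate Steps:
h = -7 (h = -4 - 3 = -7)
R(N) = -7
x(o) = -10 (x(o) = -3 - 7 = -10)
(x(10) - 25)*(h + 7)² = (-10 - 25)*(-7 + 7)² = -35*0² = -35*0 = 0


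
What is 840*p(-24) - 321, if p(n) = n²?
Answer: 483519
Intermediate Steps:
840*p(-24) - 321 = 840*(-24)² - 321 = 840*576 - 321 = 483840 - 321 = 483519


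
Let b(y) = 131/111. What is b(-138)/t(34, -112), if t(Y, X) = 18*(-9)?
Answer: -131/17982 ≈ -0.0072851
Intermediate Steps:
t(Y, X) = -162
b(y) = 131/111 (b(y) = 131*(1/111) = 131/111)
b(-138)/t(34, -112) = (131/111)/(-162) = (131/111)*(-1/162) = -131/17982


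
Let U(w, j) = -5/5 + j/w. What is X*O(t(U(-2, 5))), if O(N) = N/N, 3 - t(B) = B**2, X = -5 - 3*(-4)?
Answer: 7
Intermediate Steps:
X = 7 (X = -5 + 12 = 7)
U(w, j) = -1 + j/w (U(w, j) = -5*1/5 + j/w = -1 + j/w)
t(B) = 3 - B**2
O(N) = 1
X*O(t(U(-2, 5))) = 7*1 = 7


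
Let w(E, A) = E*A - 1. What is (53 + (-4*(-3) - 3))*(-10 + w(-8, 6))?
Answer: -3658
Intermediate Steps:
w(E, A) = -1 + A*E (w(E, A) = A*E - 1 = -1 + A*E)
(53 + (-4*(-3) - 3))*(-10 + w(-8, 6)) = (53 + (-4*(-3) - 3))*(-10 + (-1 + 6*(-8))) = (53 + (12 - 3))*(-10 + (-1 - 48)) = (53 + 9)*(-10 - 49) = 62*(-59) = -3658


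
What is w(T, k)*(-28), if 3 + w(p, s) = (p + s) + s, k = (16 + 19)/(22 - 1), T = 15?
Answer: -1288/3 ≈ -429.33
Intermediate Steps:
k = 5/3 (k = 35/21 = 35*(1/21) = 5/3 ≈ 1.6667)
w(p, s) = -3 + p + 2*s (w(p, s) = -3 + ((p + s) + s) = -3 + (p + 2*s) = -3 + p + 2*s)
w(T, k)*(-28) = (-3 + 15 + 2*(5/3))*(-28) = (-3 + 15 + 10/3)*(-28) = (46/3)*(-28) = -1288/3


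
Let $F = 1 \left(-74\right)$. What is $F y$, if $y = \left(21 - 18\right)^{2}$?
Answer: $-666$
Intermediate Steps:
$y = 9$ ($y = 3^{2} = 9$)
$F = -74$
$F y = \left(-74\right) 9 = -666$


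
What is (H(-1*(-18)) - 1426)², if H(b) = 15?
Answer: 1990921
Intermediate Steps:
(H(-1*(-18)) - 1426)² = (15 - 1426)² = (-1411)² = 1990921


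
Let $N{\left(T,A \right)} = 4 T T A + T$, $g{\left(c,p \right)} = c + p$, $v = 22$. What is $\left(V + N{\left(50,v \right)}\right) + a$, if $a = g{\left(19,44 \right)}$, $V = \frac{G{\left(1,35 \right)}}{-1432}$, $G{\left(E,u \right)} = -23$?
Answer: $\frac{315201839}{1432} \approx 2.2011 \cdot 10^{5}$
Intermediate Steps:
$V = \frac{23}{1432}$ ($V = - \frac{23}{-1432} = \left(-23\right) \left(- \frac{1}{1432}\right) = \frac{23}{1432} \approx 0.016061$)
$a = 63$ ($a = 19 + 44 = 63$)
$N{\left(T,A \right)} = T + 4 A T^{2}$ ($N{\left(T,A \right)} = 4 T^{2} A + T = 4 A T^{2} + T = T + 4 A T^{2}$)
$\left(V + N{\left(50,v \right)}\right) + a = \left(\frac{23}{1432} + 50 \left(1 + 4 \cdot 22 \cdot 50\right)\right) + 63 = \left(\frac{23}{1432} + 50 \left(1 + 4400\right)\right) + 63 = \left(\frac{23}{1432} + 50 \cdot 4401\right) + 63 = \left(\frac{23}{1432} + 220050\right) + 63 = \frac{315111623}{1432} + 63 = \frac{315201839}{1432}$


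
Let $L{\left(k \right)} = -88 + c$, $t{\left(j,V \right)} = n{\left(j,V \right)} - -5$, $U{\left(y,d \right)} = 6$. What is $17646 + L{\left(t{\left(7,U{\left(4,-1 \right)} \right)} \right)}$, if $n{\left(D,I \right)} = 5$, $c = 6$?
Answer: $17564$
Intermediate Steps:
$t{\left(j,V \right)} = 10$ ($t{\left(j,V \right)} = 5 - -5 = 5 + 5 = 10$)
$L{\left(k \right)} = -82$ ($L{\left(k \right)} = -88 + 6 = -82$)
$17646 + L{\left(t{\left(7,U{\left(4,-1 \right)} \right)} \right)} = 17646 - 82 = 17564$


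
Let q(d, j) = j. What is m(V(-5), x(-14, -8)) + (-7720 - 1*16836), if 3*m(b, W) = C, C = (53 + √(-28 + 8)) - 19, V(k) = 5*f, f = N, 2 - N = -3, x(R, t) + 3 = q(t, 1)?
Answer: -73634/3 + 2*I*√5/3 ≈ -24545.0 + 1.4907*I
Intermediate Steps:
x(R, t) = -2 (x(R, t) = -3 + 1 = -2)
N = 5 (N = 2 - 1*(-3) = 2 + 3 = 5)
f = 5
V(k) = 25 (V(k) = 5*5 = 25)
C = 34 + 2*I*√5 (C = (53 + √(-20)) - 19 = (53 + 2*I*√5) - 19 = 34 + 2*I*√5 ≈ 34.0 + 4.4721*I)
m(b, W) = 34/3 + 2*I*√5/3 (m(b, W) = (34 + 2*I*√5)/3 = 34/3 + 2*I*√5/3)
m(V(-5), x(-14, -8)) + (-7720 - 1*16836) = (34/3 + 2*I*√5/3) + (-7720 - 1*16836) = (34/3 + 2*I*√5/3) + (-7720 - 16836) = (34/3 + 2*I*√5/3) - 24556 = -73634/3 + 2*I*√5/3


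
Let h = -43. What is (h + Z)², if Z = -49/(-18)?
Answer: 525625/324 ≈ 1622.3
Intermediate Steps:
Z = 49/18 (Z = -49*(-1/18) = 49/18 ≈ 2.7222)
(h + Z)² = (-43 + 49/18)² = (-725/18)² = 525625/324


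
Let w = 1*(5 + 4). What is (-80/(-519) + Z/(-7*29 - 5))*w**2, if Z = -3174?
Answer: 22463271/17992 ≈ 1248.5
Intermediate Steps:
w = 9 (w = 1*9 = 9)
(-80/(-519) + Z/(-7*29 - 5))*w**2 = (-80/(-519) - 3174/(-7*29 - 5))*9**2 = (-80*(-1/519) - 3174/(-203 - 5))*81 = (80/519 - 3174/(-208))*81 = (80/519 - 3174*(-1/208))*81 = (80/519 + 1587/104)*81 = (831973/53976)*81 = 22463271/17992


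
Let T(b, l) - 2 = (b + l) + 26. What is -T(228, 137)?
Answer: -393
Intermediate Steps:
T(b, l) = 28 + b + l (T(b, l) = 2 + ((b + l) + 26) = 2 + (26 + b + l) = 28 + b + l)
-T(228, 137) = -(28 + 228 + 137) = -1*393 = -393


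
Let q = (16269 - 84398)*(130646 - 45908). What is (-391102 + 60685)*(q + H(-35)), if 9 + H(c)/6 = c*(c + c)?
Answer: 1907530566411852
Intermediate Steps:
H(c) = -54 + 12*c² (H(c) = -54 + 6*(c*(c + c)) = -54 + 6*(c*(2*c)) = -54 + 6*(2*c²) = -54 + 12*c²)
q = -5773115202 (q = -68129*84738 = -5773115202)
(-391102 + 60685)*(q + H(-35)) = (-391102 + 60685)*(-5773115202 + (-54 + 12*(-35)²)) = -330417*(-5773115202 + (-54 + 12*1225)) = -330417*(-5773115202 + (-54 + 14700)) = -330417*(-5773115202 + 14646) = -330417*(-5773100556) = 1907530566411852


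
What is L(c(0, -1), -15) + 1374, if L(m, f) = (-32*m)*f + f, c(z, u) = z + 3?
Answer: 2799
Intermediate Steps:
c(z, u) = 3 + z
L(m, f) = f - 32*f*m (L(m, f) = -32*f*m + f = f - 32*f*m)
L(c(0, -1), -15) + 1374 = -15*(1 - 32*(3 + 0)) + 1374 = -15*(1 - 32*3) + 1374 = -15*(1 - 96) + 1374 = -15*(-95) + 1374 = 1425 + 1374 = 2799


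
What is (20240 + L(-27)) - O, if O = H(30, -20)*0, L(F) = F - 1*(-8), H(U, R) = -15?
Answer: 20221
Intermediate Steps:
L(F) = 8 + F (L(F) = F + 8 = 8 + F)
O = 0 (O = -15*0 = 0)
(20240 + L(-27)) - O = (20240 + (8 - 27)) - 1*0 = (20240 - 19) + 0 = 20221 + 0 = 20221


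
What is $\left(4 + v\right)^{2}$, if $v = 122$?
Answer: $15876$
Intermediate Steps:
$\left(4 + v\right)^{2} = \left(4 + 122\right)^{2} = 126^{2} = 15876$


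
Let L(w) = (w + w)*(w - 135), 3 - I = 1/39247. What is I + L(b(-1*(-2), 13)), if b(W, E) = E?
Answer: -124373744/39247 ≈ -3169.0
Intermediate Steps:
I = 117740/39247 (I = 3 - 1/39247 = 117740/39247 ≈ 3.0000)
L(w) = 2*w*(-135 + w) (L(w) = (2*w)*(-135 + w) = 2*w*(-135 + w))
I + L(b(-1*(-2), 13)) = 117740/39247 + 2*13*(-135 + 13) = 117740/39247 + 2*13*(-122) = 117740/39247 - 3172 = -124373744/39247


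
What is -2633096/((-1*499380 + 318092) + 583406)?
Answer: -77444/11827 ≈ -6.5481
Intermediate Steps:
-2633096/((-1*499380 + 318092) + 583406) = -2633096/((-499380 + 318092) + 583406) = -2633096/(-181288 + 583406) = -2633096/402118 = -2633096*1/402118 = -77444/11827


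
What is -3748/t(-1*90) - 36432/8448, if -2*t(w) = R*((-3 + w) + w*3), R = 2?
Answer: -85015/5808 ≈ -14.638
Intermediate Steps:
t(w) = 3 - 4*w (t(w) = -((-3 + w) + w*3) = -((-3 + w) + 3*w) = -(-3 + 4*w) = -(-6 + 8*w)/2 = 3 - 4*w)
-3748/t(-1*90) - 36432/8448 = -3748/(3 - (-4)*90) - 36432/8448 = -3748/(3 - 4*(-90)) - 36432*1/8448 = -3748/(3 + 360) - 69/16 = -3748/363 - 69/16 = -85015/5808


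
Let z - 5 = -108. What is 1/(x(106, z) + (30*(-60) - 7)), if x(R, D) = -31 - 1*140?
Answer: -1/1978 ≈ -0.00050556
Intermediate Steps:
z = -103 (z = 5 - 108 = -103)
x(R, D) = -171 (x(R, D) = -31 - 140 = -171)
1/(x(106, z) + (30*(-60) - 7)) = 1/(-171 + (30*(-60) - 7)) = 1/(-171 + (-1800 - 7)) = 1/(-171 - 1807) = 1/(-1978) = -1/1978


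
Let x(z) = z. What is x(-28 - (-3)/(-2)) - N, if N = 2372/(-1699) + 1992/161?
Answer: -22143833/547078 ≈ -40.477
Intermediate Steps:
N = 3002516/273539 (N = 2372*(-1/1699) + 1992*(1/161) = -2372/1699 + 1992/161 = 3002516/273539 ≈ 10.977)
x(-28 - (-3)/(-2)) - N = (-28 - (-3)/(-2)) - 1*3002516/273539 = (-28 - (-3)*(-1)/2) - 3002516/273539 = (-28 - 1*3/2) - 3002516/273539 = (-28 - 3/2) - 3002516/273539 = -59/2 - 3002516/273539 = -22143833/547078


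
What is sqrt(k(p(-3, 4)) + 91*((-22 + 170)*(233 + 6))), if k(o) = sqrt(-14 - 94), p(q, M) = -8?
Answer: sqrt(3218852 + 6*I*sqrt(3)) ≈ 1794.1 + 0.003*I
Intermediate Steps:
k(o) = 6*I*sqrt(3) (k(o) = sqrt(-108) = 6*I*sqrt(3))
sqrt(k(p(-3, 4)) + 91*((-22 + 170)*(233 + 6))) = sqrt(6*I*sqrt(3) + 91*((-22 + 170)*(233 + 6))) = sqrt(6*I*sqrt(3) + 91*(148*239)) = sqrt(6*I*sqrt(3) + 91*35372) = sqrt(6*I*sqrt(3) + 3218852) = sqrt(3218852 + 6*I*sqrt(3))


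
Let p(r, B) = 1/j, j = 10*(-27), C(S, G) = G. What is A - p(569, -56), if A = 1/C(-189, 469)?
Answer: 739/126630 ≈ 0.0058359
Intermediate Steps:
j = -270
p(r, B) = -1/270 (p(r, B) = 1/(-270) = -1/270)
A = 1/469 ≈ 0.0021322
A - p(569, -56) = 1/469 - 1*(-1/270) = 1/469 + 1/270 = 739/126630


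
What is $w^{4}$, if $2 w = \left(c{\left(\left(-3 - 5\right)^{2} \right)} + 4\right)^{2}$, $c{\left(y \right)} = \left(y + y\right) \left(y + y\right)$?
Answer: $325152920821841272148320227168256$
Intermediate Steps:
$c{\left(y \right)} = 4 y^{2}$ ($c{\left(y \right)} = 2 y 2 y = 4 y^{2}$)
$w = 134283272$ ($w = \frac{\left(4 \left(\left(-3 - 5\right)^{2}\right)^{2} + 4\right)^{2}}{2} = \frac{\left(4 \left(\left(-8\right)^{2}\right)^{2} + 4\right)^{2}}{2} = \frac{\left(4 \cdot 64^{2} + 4\right)^{2}}{2} = \frac{\left(4 \cdot 4096 + 4\right)^{2}}{2} = \frac{\left(16384 + 4\right)^{2}}{2} = \frac{16388^{2}}{2} = \frac{1}{2} \cdot 268566544 = 134283272$)
$w^{4} = 134283272^{4} = 325152920821841272148320227168256$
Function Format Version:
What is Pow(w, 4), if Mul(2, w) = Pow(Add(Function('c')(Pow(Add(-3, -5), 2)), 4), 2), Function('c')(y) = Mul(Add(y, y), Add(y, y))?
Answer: 325152920821841272148320227168256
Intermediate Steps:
Function('c')(y) = Mul(4, Pow(y, 2)) (Function('c')(y) = Mul(Mul(2, y), Mul(2, y)) = Mul(4, Pow(y, 2)))
w = 134283272 (w = Mul(Rational(1, 2), Pow(Add(Mul(4, Pow(Pow(Add(-3, -5), 2), 2)), 4), 2)) = Mul(Rational(1, 2), Pow(Add(Mul(4, Pow(Pow(-8, 2), 2)), 4), 2)) = Mul(Rational(1, 2), Pow(Add(Mul(4, Pow(64, 2)), 4), 2)) = Mul(Rational(1, 2), Pow(Add(Mul(4, 4096), 4), 2)) = Mul(Rational(1, 2), Pow(Add(16384, 4), 2)) = Mul(Rational(1, 2), Pow(16388, 2)) = Mul(Rational(1, 2), 268566544) = 134283272)
Pow(w, 4) = Pow(134283272, 4) = 325152920821841272148320227168256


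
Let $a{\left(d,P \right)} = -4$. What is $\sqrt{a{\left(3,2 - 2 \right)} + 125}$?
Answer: $11$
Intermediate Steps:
$\sqrt{a{\left(3,2 - 2 \right)} + 125} = \sqrt{-4 + 125} = \sqrt{121} = 11$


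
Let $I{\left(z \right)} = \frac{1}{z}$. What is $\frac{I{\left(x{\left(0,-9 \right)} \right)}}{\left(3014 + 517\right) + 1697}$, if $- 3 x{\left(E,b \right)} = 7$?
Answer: $- \frac{3}{36596} \approx -8.1976 \cdot 10^{-5}$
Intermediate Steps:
$x{\left(E,b \right)} = - \frac{7}{3}$ ($x{\left(E,b \right)} = \left(- \frac{1}{3}\right) 7 = - \frac{7}{3}$)
$\frac{I{\left(x{\left(0,-9 \right)} \right)}}{\left(3014 + 517\right) + 1697} = \frac{1}{\left(- \frac{7}{3}\right) \left(\left(3014 + 517\right) + 1697\right)} = - \frac{3}{7 \left(3531 + 1697\right)} = - \frac{3}{7 \cdot 5228} = \left(- \frac{3}{7}\right) \frac{1}{5228} = - \frac{3}{36596}$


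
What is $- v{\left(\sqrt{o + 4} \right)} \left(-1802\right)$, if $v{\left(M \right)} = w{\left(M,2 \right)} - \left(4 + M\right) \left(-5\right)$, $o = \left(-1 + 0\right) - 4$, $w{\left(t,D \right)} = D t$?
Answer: $36040 + 12614 i \approx 36040.0 + 12614.0 i$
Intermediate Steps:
$o = -5$ ($o = -1 - 4 = -5$)
$v{\left(M \right)} = 20 + 7 M$ ($v{\left(M \right)} = 2 M - \left(4 + M\right) \left(-5\right) = 2 M - \left(-20 - 5 M\right) = 2 M + \left(20 + 5 M\right) = 20 + 7 M$)
$- v{\left(\sqrt{o + 4} \right)} \left(-1802\right) = - (20 + 7 \sqrt{-5 + 4}) \left(-1802\right) = - (20 + 7 \sqrt{-1}) \left(-1802\right) = - (20 + 7 i) \left(-1802\right) = \left(-20 - 7 i\right) \left(-1802\right) = 36040 + 12614 i$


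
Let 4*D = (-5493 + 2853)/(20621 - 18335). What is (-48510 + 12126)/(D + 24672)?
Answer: -6931152/4699961 ≈ -1.4747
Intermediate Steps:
D = -110/381 (D = ((-5493 + 2853)/(20621 - 18335))/4 = (-2640/2286)/4 = (-2640*1/2286)/4 = (¼)*(-440/381) = -110/381 ≈ -0.28871)
(-48510 + 12126)/(D + 24672) = (-48510 + 12126)/(-110/381 + 24672) = -36384/9399922/381 = -36384*381/9399922 = -6931152/4699961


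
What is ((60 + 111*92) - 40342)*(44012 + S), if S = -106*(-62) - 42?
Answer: -1519797940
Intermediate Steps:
S = 6530 (S = 6572 - 42 = 6530)
((60 + 111*92) - 40342)*(44012 + S) = ((60 + 111*92) - 40342)*(44012 + 6530) = ((60 + 10212) - 40342)*50542 = (10272 - 40342)*50542 = -30070*50542 = -1519797940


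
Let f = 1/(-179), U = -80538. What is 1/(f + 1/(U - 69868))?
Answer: -26922674/150585 ≈ -178.79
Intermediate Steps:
f = -1/179 ≈ -0.0055866
1/(f + 1/(U - 69868)) = 1/(-1/179 + 1/(-80538 - 69868)) = 1/(-1/179 + 1/(-150406)) = 1/(-1/179 - 1/150406) = 1/(-150585/26922674) = -26922674/150585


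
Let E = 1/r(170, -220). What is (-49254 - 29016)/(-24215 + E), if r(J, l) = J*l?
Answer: 2927298000/905641001 ≈ 3.2323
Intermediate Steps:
E = -1/37400 (E = 1/(170*(-220)) = 1/(-37400) = -1/37400 ≈ -2.6738e-5)
(-49254 - 29016)/(-24215 + E) = (-49254 - 29016)/(-24215 - 1/37400) = -78270/(-905641001/37400) = -78270*(-37400/905641001) = 2927298000/905641001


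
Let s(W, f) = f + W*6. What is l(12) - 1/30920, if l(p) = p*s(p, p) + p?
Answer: 31538399/30920 ≈ 1020.0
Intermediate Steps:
s(W, f) = f + 6*W
l(p) = p + 7*p² (l(p) = p*(p + 6*p) + p = p*(7*p) + p = 7*p² + p = p + 7*p²)
l(12) - 1/30920 = 12*(1 + 7*12) - 1/30920 = 12*(1 + 84) - 1*1/30920 = 12*85 - 1/30920 = 1020 - 1/30920 = 31538399/30920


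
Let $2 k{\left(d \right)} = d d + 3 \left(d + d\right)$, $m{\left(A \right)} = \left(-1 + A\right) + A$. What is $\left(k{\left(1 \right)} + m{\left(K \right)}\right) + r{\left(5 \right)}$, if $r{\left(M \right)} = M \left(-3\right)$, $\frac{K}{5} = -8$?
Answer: $- \frac{185}{2} \approx -92.5$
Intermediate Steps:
$K = -40$ ($K = 5 \left(-8\right) = -40$)
$r{\left(M \right)} = - 3 M$
$m{\left(A \right)} = -1 + 2 A$
$k{\left(d \right)} = \frac{d^{2}}{2} + 3 d$ ($k{\left(d \right)} = \frac{d d + 3 \left(d + d\right)}{2} = \frac{d^{2} + 3 \cdot 2 d}{2} = \frac{d^{2} + 6 d}{2} = \frac{d^{2}}{2} + 3 d$)
$\left(k{\left(1 \right)} + m{\left(K \right)}\right) + r{\left(5 \right)} = \left(\frac{1}{2} \cdot 1 \left(6 + 1\right) + \left(-1 + 2 \left(-40\right)\right)\right) - 15 = \left(\frac{1}{2} \cdot 1 \cdot 7 - 81\right) - 15 = \left(\frac{7}{2} - 81\right) - 15 = - \frac{155}{2} - 15 = - \frac{185}{2}$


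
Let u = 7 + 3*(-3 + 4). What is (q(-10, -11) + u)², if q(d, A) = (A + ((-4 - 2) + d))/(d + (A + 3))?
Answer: 529/4 ≈ 132.25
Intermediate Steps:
u = 10 (u = 7 + 3*1 = 7 + 3 = 10)
q(d, A) = (-6 + A + d)/(3 + A + d) (q(d, A) = (A + (-6 + d))/(d + (3 + A)) = (-6 + A + d)/(3 + A + d))
(q(-10, -11) + u)² = ((-6 - 11 - 10)/(3 - 11 - 10) + 10)² = (-27/(-18) + 10)² = (-1/18*(-27) + 10)² = (3/2 + 10)² = (23/2)² = 529/4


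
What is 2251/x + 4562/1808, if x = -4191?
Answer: 7524767/3788664 ≈ 1.9861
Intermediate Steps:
2251/x + 4562/1808 = 2251/(-4191) + 4562/1808 = 2251*(-1/4191) + 4562*(1/1808) = -2251/4191 + 2281/904 = 7524767/3788664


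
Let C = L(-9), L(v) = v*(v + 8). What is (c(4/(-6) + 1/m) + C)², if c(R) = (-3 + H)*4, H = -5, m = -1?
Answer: 529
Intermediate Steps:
c(R) = -32 (c(R) = (-3 - 5)*4 = -8*4 = -32)
L(v) = v*(8 + v)
C = 9 (C = -9*(8 - 9) = -9*(-1) = 9)
(c(4/(-6) + 1/m) + C)² = (-32 + 9)² = (-23)² = 529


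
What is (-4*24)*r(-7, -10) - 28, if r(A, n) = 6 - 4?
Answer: -220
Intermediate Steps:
r(A, n) = 2
(-4*24)*r(-7, -10) - 28 = -4*24*2 - 28 = -96*2 - 28 = -192 - 28 = -220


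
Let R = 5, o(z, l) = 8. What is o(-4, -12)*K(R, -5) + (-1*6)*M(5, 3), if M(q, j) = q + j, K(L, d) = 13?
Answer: 56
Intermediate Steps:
M(q, j) = j + q
o(-4, -12)*K(R, -5) + (-1*6)*M(5, 3) = 8*13 + (-1*6)*(3 + 5) = 104 - 6*8 = 104 - 48 = 56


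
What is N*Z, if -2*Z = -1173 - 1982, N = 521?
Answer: 1643755/2 ≈ 8.2188e+5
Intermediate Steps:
Z = 3155/2 (Z = -(-1173 - 1982)/2 = -½*(-3155) = 3155/2 ≈ 1577.5)
N*Z = 521*(3155/2) = 1643755/2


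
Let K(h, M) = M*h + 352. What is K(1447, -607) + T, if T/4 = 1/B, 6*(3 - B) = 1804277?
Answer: -1584097904067/1804259 ≈ -8.7798e+5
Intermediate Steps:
B = -1804259/6 (B = 3 - ⅙*1804277 = 3 - 1804277/6 = -1804259/6 ≈ -3.0071e+5)
K(h, M) = 352 + M*h
T = -24/1804259 (T = 4/(-1804259/6) = 4*(-6/1804259) = -24/1804259 ≈ -1.3302e-5)
K(1447, -607) + T = (352 - 607*1447) - 24/1804259 = (352 - 878329) - 24/1804259 = -877977 - 24/1804259 = -1584097904067/1804259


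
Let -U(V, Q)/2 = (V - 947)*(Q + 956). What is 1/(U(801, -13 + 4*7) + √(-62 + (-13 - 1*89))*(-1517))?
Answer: 70883/20191951605 + 1517*I*√41/40383903210 ≈ 3.5105e-6 + 2.4053e-7*I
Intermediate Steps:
U(V, Q) = -2*(-947 + V)*(956 + Q) (U(V, Q) = -2*(V - 947)*(Q + 956) = -2*(-947 + V)*(956 + Q))
1/(U(801, -13 + 4*7) + √(-62 + (-13 - 1*89))*(-1517)) = 1/((1810664 - 1912*801 + 1894*(-13 + 4*7) - 2*(-13 + 4*7)*801) + √(-62 + (-13 - 1*89))*(-1517)) = 1/((1810664 - 1531512 + 1894*(-13 + 28) - 2*(-13 + 28)*801) + √(-62 + (-13 - 89))*(-1517)) = 1/((1810664 - 1531512 + 1894*15 - 2*15*801) + √(-62 - 102)*(-1517)) = 1/((1810664 - 1531512 + 28410 - 24030) + √(-164)*(-1517)) = 1/(283532 + (2*I*√41)*(-1517)) = 1/(283532 - 3034*I*√41)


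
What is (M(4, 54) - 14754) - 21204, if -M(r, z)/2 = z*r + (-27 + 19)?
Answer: -36374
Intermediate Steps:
M(r, z) = 16 - 2*r*z (M(r, z) = -2*(z*r + (-27 + 19)) = -2*(r*z - 8) = -2*(-8 + r*z) = 16 - 2*r*z)
(M(4, 54) - 14754) - 21204 = ((16 - 2*4*54) - 14754) - 21204 = ((16 - 432) - 14754) - 21204 = (-416 - 14754) - 21204 = -15170 - 21204 = -36374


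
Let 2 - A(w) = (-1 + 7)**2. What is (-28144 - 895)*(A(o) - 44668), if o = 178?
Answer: 1298101378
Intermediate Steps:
A(w) = -34 (A(w) = 2 - (-1 + 7)**2 = 2 - 1*6**2 = 2 - 1*36 = 2 - 36 = -34)
(-28144 - 895)*(A(o) - 44668) = (-28144 - 895)*(-34 - 44668) = -29039*(-44702) = 1298101378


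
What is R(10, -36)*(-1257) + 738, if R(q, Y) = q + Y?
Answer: 33420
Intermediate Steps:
R(q, Y) = Y + q
R(10, -36)*(-1257) + 738 = (-36 + 10)*(-1257) + 738 = -26*(-1257) + 738 = 32682 + 738 = 33420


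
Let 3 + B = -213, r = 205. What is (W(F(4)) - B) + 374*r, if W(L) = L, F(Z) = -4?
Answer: 76882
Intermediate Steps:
B = -216 (B = -3 - 213 = -216)
(W(F(4)) - B) + 374*r = (-4 - 1*(-216)) + 374*205 = (-4 + 216) + 76670 = 212 + 76670 = 76882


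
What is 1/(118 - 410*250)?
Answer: -1/102382 ≈ -9.7673e-6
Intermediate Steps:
1/(118 - 410*250) = 1/(118 - 102500) = 1/(-102382) = -1/102382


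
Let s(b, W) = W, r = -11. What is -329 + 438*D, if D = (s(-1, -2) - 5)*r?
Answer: 33397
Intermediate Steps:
D = 77 (D = (-2 - 5)*(-11) = -7*(-11) = 77)
-329 + 438*D = -329 + 438*77 = -329 + 33726 = 33397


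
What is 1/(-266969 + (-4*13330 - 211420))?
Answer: -1/531709 ≈ -1.8807e-6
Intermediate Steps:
1/(-266969 + (-4*13330 - 211420)) = 1/(-266969 + (-53320 - 211420)) = 1/(-266969 - 264740) = 1/(-531709) = -1/531709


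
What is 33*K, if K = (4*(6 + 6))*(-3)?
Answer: -4752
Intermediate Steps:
K = -144 (K = (4*12)*(-3) = 48*(-3) = -144)
33*K = 33*(-144) = -4752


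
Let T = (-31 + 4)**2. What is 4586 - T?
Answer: 3857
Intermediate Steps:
T = 729 (T = (-27)**2 = 729)
4586 - T = 4586 - 1*729 = 4586 - 729 = 3857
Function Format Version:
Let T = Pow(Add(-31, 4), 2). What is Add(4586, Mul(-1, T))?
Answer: 3857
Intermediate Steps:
T = 729 (T = Pow(-27, 2) = 729)
Add(4586, Mul(-1, T)) = Add(4586, Mul(-1, 729)) = Add(4586, -729) = 3857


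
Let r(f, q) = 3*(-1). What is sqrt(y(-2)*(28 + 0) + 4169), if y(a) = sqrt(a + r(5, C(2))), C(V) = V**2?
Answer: sqrt(4169 + 28*I*sqrt(5)) ≈ 64.57 + 0.4848*I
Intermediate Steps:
r(f, q) = -3
y(a) = sqrt(-3 + a) (y(a) = sqrt(a - 3) = sqrt(-3 + a))
sqrt(y(-2)*(28 + 0) + 4169) = sqrt(sqrt(-3 - 2)*(28 + 0) + 4169) = sqrt(sqrt(-5)*28 + 4169) = sqrt((I*sqrt(5))*28 + 4169) = sqrt(28*I*sqrt(5) + 4169) = sqrt(4169 + 28*I*sqrt(5))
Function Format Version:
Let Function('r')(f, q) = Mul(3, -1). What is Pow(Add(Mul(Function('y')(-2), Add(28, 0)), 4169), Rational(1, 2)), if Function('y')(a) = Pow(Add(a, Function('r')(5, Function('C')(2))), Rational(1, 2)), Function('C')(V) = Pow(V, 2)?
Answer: Pow(Add(4169, Mul(28, I, Pow(5, Rational(1, 2)))), Rational(1, 2)) ≈ Add(64.570, Mul(0.4848, I))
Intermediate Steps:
Function('r')(f, q) = -3
Function('y')(a) = Pow(Add(-3, a), Rational(1, 2)) (Function('y')(a) = Pow(Add(a, -3), Rational(1, 2)) = Pow(Add(-3, a), Rational(1, 2)))
Pow(Add(Mul(Function('y')(-2), Add(28, 0)), 4169), Rational(1, 2)) = Pow(Add(Mul(Pow(Add(-3, -2), Rational(1, 2)), Add(28, 0)), 4169), Rational(1, 2)) = Pow(Add(Mul(Pow(-5, Rational(1, 2)), 28), 4169), Rational(1, 2)) = Pow(Add(Mul(Mul(I, Pow(5, Rational(1, 2))), 28), 4169), Rational(1, 2)) = Pow(Add(Mul(28, I, Pow(5, Rational(1, 2))), 4169), Rational(1, 2)) = Pow(Add(4169, Mul(28, I, Pow(5, Rational(1, 2)))), Rational(1, 2))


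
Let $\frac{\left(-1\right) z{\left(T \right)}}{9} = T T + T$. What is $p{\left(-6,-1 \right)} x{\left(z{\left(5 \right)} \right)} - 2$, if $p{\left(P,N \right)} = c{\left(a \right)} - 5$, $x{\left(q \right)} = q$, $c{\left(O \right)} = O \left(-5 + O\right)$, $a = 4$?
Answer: $2428$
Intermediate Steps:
$z{\left(T \right)} = - 9 T - 9 T^{2}$ ($z{\left(T \right)} = - 9 \left(T T + T\right) = - 9 \left(T^{2} + T\right) = - 9 \left(T + T^{2}\right) = - 9 T - 9 T^{2}$)
$p{\left(P,N \right)} = -9$ ($p{\left(P,N \right)} = 4 \left(-5 + 4\right) - 5 = 4 \left(-1\right) - 5 = -4 - 5 = -9$)
$p{\left(-6,-1 \right)} x{\left(z{\left(5 \right)} \right)} - 2 = - 9 \left(\left(-9\right) 5 \left(1 + 5\right)\right) - 2 = - 9 \left(\left(-9\right) 5 \cdot 6\right) - 2 = \left(-9\right) \left(-270\right) - 2 = 2430 - 2 = 2428$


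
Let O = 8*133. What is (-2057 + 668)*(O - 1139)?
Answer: 104175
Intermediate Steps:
O = 1064
(-2057 + 668)*(O - 1139) = (-2057 + 668)*(1064 - 1139) = -1389*(-75) = 104175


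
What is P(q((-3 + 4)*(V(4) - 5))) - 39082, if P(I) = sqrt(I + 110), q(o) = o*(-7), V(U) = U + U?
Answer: -39082 + sqrt(89) ≈ -39073.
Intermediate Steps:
V(U) = 2*U
q(o) = -7*o
P(I) = sqrt(110 + I)
P(q((-3 + 4)*(V(4) - 5))) - 39082 = sqrt(110 - 7*(-3 + 4)*(2*4 - 5)) - 39082 = sqrt(110 - 7*(8 - 5)) - 39082 = sqrt(110 - 7*3) - 39082 = sqrt(110 - 21) - 39082 = sqrt(89) - 39082 = -39082 + sqrt(89)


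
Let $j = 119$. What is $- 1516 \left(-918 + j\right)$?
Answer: $1211284$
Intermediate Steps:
$- 1516 \left(-918 + j\right) = - 1516 \left(-918 + 119\right) = \left(-1516\right) \left(-799\right) = 1211284$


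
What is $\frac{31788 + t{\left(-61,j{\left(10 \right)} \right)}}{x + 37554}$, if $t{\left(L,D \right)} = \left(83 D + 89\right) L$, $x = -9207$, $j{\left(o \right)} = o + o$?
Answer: $- \frac{24967}{9449} \approx -2.6423$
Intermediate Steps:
$j{\left(o \right)} = 2 o$
$t{\left(L,D \right)} = L \left(89 + 83 D\right)$ ($t{\left(L,D \right)} = \left(89 + 83 D\right) L = L \left(89 + 83 D\right)$)
$\frac{31788 + t{\left(-61,j{\left(10 \right)} \right)}}{x + 37554} = \frac{31788 - 61 \left(89 + 83 \cdot 2 \cdot 10\right)}{-9207 + 37554} = \frac{31788 - 61 \left(89 + 83 \cdot 20\right)}{28347} = \left(31788 - 61 \left(89 + 1660\right)\right) \frac{1}{28347} = \left(31788 - 106689\right) \frac{1}{28347} = \left(-74901\right) \frac{1}{28347} = - \frac{24967}{9449}$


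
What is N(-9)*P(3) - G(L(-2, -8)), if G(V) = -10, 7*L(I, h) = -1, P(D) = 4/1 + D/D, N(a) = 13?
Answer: 75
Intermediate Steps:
P(D) = 5 (P(D) = 4*1 + 1 = 4 + 1 = 5)
L(I, h) = -⅐ (L(I, h) = (⅐)*(-1) = -⅐)
N(-9)*P(3) - G(L(-2, -8)) = 13*5 - 1*(-10) = 65 + 10 = 75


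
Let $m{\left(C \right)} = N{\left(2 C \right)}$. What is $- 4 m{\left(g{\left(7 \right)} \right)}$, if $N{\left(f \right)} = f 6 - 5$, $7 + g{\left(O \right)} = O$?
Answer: $20$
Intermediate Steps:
$g{\left(O \right)} = -7 + O$
$N{\left(f \right)} = -5 + 6 f$ ($N{\left(f \right)} = 6 f - 5 = -5 + 6 f$)
$m{\left(C \right)} = -5 + 12 C$ ($m{\left(C \right)} = -5 + 6 \cdot 2 C = -5 + 12 C$)
$- 4 m{\left(g{\left(7 \right)} \right)} = - 4 \left(-5 + 12 \left(-7 + 7\right)\right) = - 4 \left(-5 + 12 \cdot 0\right) = - 4 \left(-5 + 0\right) = \left(-4\right) \left(-5\right) = 20$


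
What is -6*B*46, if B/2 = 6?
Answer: -3312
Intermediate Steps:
B = 12 (B = 2*6 = 12)
-6*B*46 = -6*12*46 = -72*46 = -3312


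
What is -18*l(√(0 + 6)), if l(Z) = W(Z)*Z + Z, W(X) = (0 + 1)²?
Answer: -36*√6 ≈ -88.182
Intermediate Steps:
W(X) = 1 (W(X) = 1² = 1)
l(Z) = 2*Z (l(Z) = 1*Z + Z = Z + Z = 2*Z)
-18*l(√(0 + 6)) = -36*√(0 + 6) = -36*√6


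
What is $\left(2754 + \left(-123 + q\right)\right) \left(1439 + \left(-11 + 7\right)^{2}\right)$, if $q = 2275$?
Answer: $7138230$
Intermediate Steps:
$\left(2754 + \left(-123 + q\right)\right) \left(1439 + \left(-11 + 7\right)^{2}\right) = \left(2754 + \left(-123 + 2275\right)\right) \left(1439 + \left(-11 + 7\right)^{2}\right) = \left(2754 + 2152\right) \left(1439 + \left(-4\right)^{2}\right) = 4906 \left(1439 + 16\right) = 4906 \cdot 1455 = 7138230$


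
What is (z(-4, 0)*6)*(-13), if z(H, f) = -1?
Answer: 78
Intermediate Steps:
(z(-4, 0)*6)*(-13) = -1*6*(-13) = -6*(-13) = 78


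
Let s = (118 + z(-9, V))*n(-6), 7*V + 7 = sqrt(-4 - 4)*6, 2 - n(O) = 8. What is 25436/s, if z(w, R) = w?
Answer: -12718/327 ≈ -38.893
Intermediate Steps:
n(O) = -6 (n(O) = 2 - 1*8 = 2 - 8 = -6)
V = -1 + 12*I*sqrt(2)/7 (V = -1 + (sqrt(-4 - 4)*6)/7 = -1 + (sqrt(-8)*6)/7 = -1 + ((2*I*sqrt(2))*6)/7 = -1 + (12*I*sqrt(2))/7 = -1 + 12*I*sqrt(2)/7 ≈ -1.0 + 2.4244*I)
s = -654 (s = (118 - 9)*(-6) = 109*(-6) = -654)
25436/s = 25436/(-654) = 25436*(-1/654) = -12718/327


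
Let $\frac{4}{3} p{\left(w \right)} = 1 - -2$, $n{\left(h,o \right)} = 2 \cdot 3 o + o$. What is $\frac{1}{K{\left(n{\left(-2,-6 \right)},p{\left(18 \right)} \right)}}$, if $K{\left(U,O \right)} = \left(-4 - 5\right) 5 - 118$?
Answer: $- \frac{1}{163} \approx -0.006135$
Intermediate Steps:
$n{\left(h,o \right)} = 7 o$ ($n{\left(h,o \right)} = 6 o + o = 7 o$)
$p{\left(w \right)} = \frac{9}{4}$ ($p{\left(w \right)} = \frac{3 \left(1 - -2\right)}{4} = \frac{3 \left(1 + 2\right)}{4} = \frac{3}{4} \cdot 3 = \frac{9}{4}$)
$K{\left(U,O \right)} = -163$ ($K{\left(U,O \right)} = \left(-9\right) 5 - 118 = -45 - 118 = -163$)
$\frac{1}{K{\left(n{\left(-2,-6 \right)},p{\left(18 \right)} \right)}} = \frac{1}{-163} = - \frac{1}{163}$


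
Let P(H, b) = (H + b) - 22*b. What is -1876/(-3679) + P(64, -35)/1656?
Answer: 6046177/6092424 ≈ 0.99241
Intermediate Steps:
P(H, b) = H - 21*b
-1876/(-3679) + P(64, -35)/1656 = -1876/(-3679) + (64 - 21*(-35))/1656 = -1876*(-1/3679) + (64 + 735)*(1/1656) = 1876/3679 + 799*(1/1656) = 1876/3679 + 799/1656 = 6046177/6092424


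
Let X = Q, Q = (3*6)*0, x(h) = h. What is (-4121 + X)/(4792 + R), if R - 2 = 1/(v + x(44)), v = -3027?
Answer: -12292943/14300501 ≈ -0.85962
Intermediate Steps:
Q = 0 (Q = 18*0 = 0)
R = 5965/2983 (R = 2 + 1/(-3027 + 44) = 2 + 1/(-2983) = 2 - 1/2983 = 5965/2983 ≈ 1.9997)
X = 0
(-4121 + X)/(4792 + R) = (-4121 + 0)/(4792 + 5965/2983) = -4121/14300501/2983 = -4121*2983/14300501 = -12292943/14300501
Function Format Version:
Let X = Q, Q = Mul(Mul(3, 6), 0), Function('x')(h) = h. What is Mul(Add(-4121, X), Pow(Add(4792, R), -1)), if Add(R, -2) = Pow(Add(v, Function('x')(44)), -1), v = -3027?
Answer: Rational(-12292943, 14300501) ≈ -0.85962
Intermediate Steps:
Q = 0 (Q = Mul(18, 0) = 0)
R = Rational(5965, 2983) (R = Add(2, Pow(Add(-3027, 44), -1)) = Add(2, Pow(-2983, -1)) = Add(2, Rational(-1, 2983)) = Rational(5965, 2983) ≈ 1.9997)
X = 0
Mul(Add(-4121, X), Pow(Add(4792, R), -1)) = Mul(Add(-4121, 0), Pow(Add(4792, Rational(5965, 2983)), -1)) = Mul(-4121, Pow(Rational(14300501, 2983), -1)) = Mul(-4121, Rational(2983, 14300501)) = Rational(-12292943, 14300501)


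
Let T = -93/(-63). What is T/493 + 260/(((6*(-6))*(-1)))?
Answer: 224408/31059 ≈ 7.2252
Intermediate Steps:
T = 31/21 (T = -93*(-1/63) = 31/21 ≈ 1.4762)
T/493 + 260/(((6*(-6))*(-1))) = (31/21)/493 + 260/(((6*(-6))*(-1))) = (31/21)*(1/493) + 260/((-36*(-1))) = 31/10353 + 260/36 = 31/10353 + 260*(1/36) = 31/10353 + 65/9 = 224408/31059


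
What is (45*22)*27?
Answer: 26730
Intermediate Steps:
(45*22)*27 = 990*27 = 26730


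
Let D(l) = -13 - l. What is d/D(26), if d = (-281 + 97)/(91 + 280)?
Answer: 184/14469 ≈ 0.012717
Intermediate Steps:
d = -184/371 ≈ -0.49596
d/D(26) = -184/(371*(-13 - 1*26)) = -184/(371*(-13 - 26)) = -184/371/(-39) = -184/371*(-1/39) = 184/14469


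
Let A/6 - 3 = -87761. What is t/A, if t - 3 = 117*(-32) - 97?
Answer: 1919/263274 ≈ 0.0072890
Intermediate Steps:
t = -3838 (t = 3 + (117*(-32) - 97) = 3 + (-3744 - 97) = 3 - 3841 = -3838)
A = -526548 (A = 18 + 6*(-87761) = 18 - 526566 = -526548)
t/A = -3838/(-526548) = -3838*(-1/526548) = 1919/263274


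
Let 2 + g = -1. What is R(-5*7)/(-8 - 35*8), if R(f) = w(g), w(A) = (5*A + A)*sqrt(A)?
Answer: I*sqrt(3)/16 ≈ 0.10825*I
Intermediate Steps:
g = -3 (g = -2 - 1 = -3)
w(A) = 6*A**(3/2) (w(A) = (6*A)*sqrt(A) = 6*A**(3/2))
R(f) = -18*I*sqrt(3) (R(f) = 6*(-3)**(3/2) = 6*(-3*I*sqrt(3)) = -18*I*sqrt(3))
R(-5*7)/(-8 - 35*8) = (-18*I*sqrt(3))/(-8 - 35*8) = (-18*I*sqrt(3))/(-8 - 280) = -18*I*sqrt(3)/(-288) = -18*I*sqrt(3)*(-1/288) = I*sqrt(3)/16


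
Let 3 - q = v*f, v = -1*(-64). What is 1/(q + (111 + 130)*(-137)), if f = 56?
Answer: -1/36598 ≈ -2.7324e-5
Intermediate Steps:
v = 64
q = -3581 (q = 3 - 64*56 = 3 - 1*3584 = 3 - 3584 = -3581)
1/(q + (111 + 130)*(-137)) = 1/(-3581 + (111 + 130)*(-137)) = 1/(-3581 + 241*(-137)) = 1/(-3581 - 33017) = 1/(-36598) = -1/36598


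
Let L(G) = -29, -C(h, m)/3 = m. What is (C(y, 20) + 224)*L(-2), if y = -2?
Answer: -4756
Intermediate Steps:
C(h, m) = -3*m
(C(y, 20) + 224)*L(-2) = (-3*20 + 224)*(-29) = (-60 + 224)*(-29) = 164*(-29) = -4756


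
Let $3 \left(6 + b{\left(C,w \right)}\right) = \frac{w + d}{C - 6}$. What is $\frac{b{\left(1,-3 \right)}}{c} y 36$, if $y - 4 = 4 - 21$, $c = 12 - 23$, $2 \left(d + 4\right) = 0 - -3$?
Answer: $- \frac{13182}{55} \approx -239.67$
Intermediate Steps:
$d = - \frac{5}{2}$ ($d = -4 + \frac{0 - -3}{2} = -4 + \frac{0 + 3}{2} = -4 + \frac{1}{2} \cdot 3 = -4 + \frac{3}{2} = - \frac{5}{2} \approx -2.5$)
$c = -11$
$b{\left(C,w \right)} = -6 + \frac{- \frac{5}{2} + w}{3 \left(-6 + C\right)}$ ($b{\left(C,w \right)} = -6 + \frac{\left(w - \frac{5}{2}\right) \frac{1}{C - 6}}{3} = -6 + \frac{\left(- \frac{5}{2} + w\right) \frac{1}{-6 + C}}{3} = -6 + \frac{\frac{1}{-6 + C} \left(- \frac{5}{2} + w\right)}{3} = -6 + \frac{- \frac{5}{2} + w}{3 \left(-6 + C\right)}$)
$y = -13$ ($y = 4 + \left(4 - 21\right) = 4 - 17 = -13$)
$\frac{b{\left(1,-3 \right)}}{c} y 36 = \frac{\frac{1}{6} \frac{1}{-6 + 1} \left(211 - 36 + 2 \left(-3\right)\right)}{-11} \left(-13\right) 36 = \frac{211 - 36 - 6}{6 \left(-5\right)} \left(- \frac{1}{11}\right) \left(-13\right) 36 = \frac{1}{6} \left(- \frac{1}{5}\right) 169 \left(- \frac{1}{11}\right) \left(-13\right) 36 = \left(- \frac{169}{30}\right) \left(- \frac{1}{11}\right) \left(-13\right) 36 = \frac{169}{330} \left(-13\right) 36 = \left(- \frac{2197}{330}\right) 36 = - \frac{13182}{55}$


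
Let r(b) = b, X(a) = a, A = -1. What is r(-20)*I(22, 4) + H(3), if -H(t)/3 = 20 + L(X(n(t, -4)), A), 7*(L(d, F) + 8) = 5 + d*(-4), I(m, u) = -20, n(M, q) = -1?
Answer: 2521/7 ≈ 360.14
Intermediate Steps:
L(d, F) = -51/7 - 4*d/7 (L(d, F) = -8 + (5 + d*(-4))/7 = -8 + (5 - 4*d)/7 = -8 + (5/7 - 4*d/7) = -51/7 - 4*d/7)
H(t) = -279/7 (H(t) = -3*(20 + (-51/7 - 4/7*(-1))) = -3*(20 + (-51/7 + 4/7)) = -3*(20 - 47/7) = -3*93/7 = -279/7)
r(-20)*I(22, 4) + H(3) = -20*(-20) - 279/7 = 400 - 279/7 = 2521/7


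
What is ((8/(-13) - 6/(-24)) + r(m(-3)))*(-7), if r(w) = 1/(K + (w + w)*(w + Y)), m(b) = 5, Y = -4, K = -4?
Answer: 217/156 ≈ 1.3910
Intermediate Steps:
r(w) = 1/(-4 + 2*w*(-4 + w)) (r(w) = 1/(-4 + (w + w)*(w - 4)) = 1/(-4 + (2*w)*(-4 + w)) = 1/(-4 + 2*w*(-4 + w)))
((8/(-13) - 6/(-24)) + r(m(-3)))*(-7) = ((8/(-13) - 6/(-24)) + 1/(2*(-2 + 5**2 - 4*5)))*(-7) = ((8*(-1/13) - 6*(-1/24)) + 1/(2*(-2 + 25 - 20)))*(-7) = ((-8/13 + 1/4) + (1/2)/3)*(-7) = (-19/52 + (1/2)*(1/3))*(-7) = (-19/52 + 1/6)*(-7) = -31/156*(-7) = 217/156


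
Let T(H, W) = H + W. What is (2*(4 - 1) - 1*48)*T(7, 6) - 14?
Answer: -560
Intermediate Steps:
(2*(4 - 1) - 1*48)*T(7, 6) - 14 = (2*(4 - 1) - 1*48)*(7 + 6) - 14 = (2*3 - 48)*13 - 14 = (6 - 48)*13 - 14 = -42*13 - 14 = -546 - 14 = -560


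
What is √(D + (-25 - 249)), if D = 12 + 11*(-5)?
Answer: I*√317 ≈ 17.805*I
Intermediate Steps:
D = -43 (D = 12 - 55 = -43)
√(D + (-25 - 249)) = √(-43 + (-25 - 249)) = √(-43 - 274) = √(-317) = I*√317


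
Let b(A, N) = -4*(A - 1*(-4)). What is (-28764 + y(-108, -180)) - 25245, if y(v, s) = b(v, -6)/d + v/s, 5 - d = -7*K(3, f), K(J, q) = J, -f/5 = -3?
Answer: -269962/5 ≈ -53992.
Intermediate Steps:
b(A, N) = -16 - 4*A (b(A, N) = -4*(A + 4) = -4*(4 + A) = -16 - 4*A)
f = 15 (f = -5*(-3) = 15)
d = 26 (d = 5 - (-7)*3 = 5 - 1*(-21) = 5 + 21 = 26)
y(v, s) = -8/13 - 2*v/13 + v/s (y(v, s) = (-16 - 4*v)/26 + v/s = (-16 - 4*v)*(1/26) + v/s = (-8/13 - 2*v/13) + v/s = -8/13 - 2*v/13 + v/s)
(-28764 + y(-108, -180)) - 25245 = (-28764 + (-108 - 2/13*(-180)*(4 - 108))/(-180)) - 25245 = (-28764 - (-108 - 2/13*(-180)*(-104))/180) - 25245 = (-28764 - (-108 - 2880)/180) - 25245 = (-28764 - 1/180*(-2988)) - 25245 = (-28764 + 83/5) - 25245 = -143737/5 - 25245 = -269962/5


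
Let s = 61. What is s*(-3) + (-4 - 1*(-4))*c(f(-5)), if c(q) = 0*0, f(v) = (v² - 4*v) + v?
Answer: -183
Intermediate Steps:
f(v) = v² - 3*v
c(q) = 0
s*(-3) + (-4 - 1*(-4))*c(f(-5)) = 61*(-3) + (-4 - 1*(-4))*0 = -183 + (-4 + 4)*0 = -183 + 0*0 = -183 + 0 = -183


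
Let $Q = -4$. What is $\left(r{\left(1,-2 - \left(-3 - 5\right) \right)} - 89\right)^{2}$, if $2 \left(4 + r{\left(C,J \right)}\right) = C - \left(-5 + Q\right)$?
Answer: $7744$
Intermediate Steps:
$r{\left(C,J \right)} = \frac{1}{2} + \frac{C}{2}$ ($r{\left(C,J \right)} = -4 + \frac{C + \left(5 - -4\right)}{2} = -4 + \frac{C + \left(5 + 4\right)}{2} = -4 + \frac{C + 9}{2} = -4 + \frac{9 + C}{2} = -4 + \left(\frac{9}{2} + \frac{C}{2}\right) = \frac{1}{2} + \frac{C}{2}$)
$\left(r{\left(1,-2 - \left(-3 - 5\right) \right)} - 89\right)^{2} = \left(\left(\frac{1}{2} + \frac{1}{2} \cdot 1\right) - 89\right)^{2} = \left(\left(\frac{1}{2} + \frac{1}{2}\right) - 89\right)^{2} = \left(1 - 89\right)^{2} = \left(-88\right)^{2} = 7744$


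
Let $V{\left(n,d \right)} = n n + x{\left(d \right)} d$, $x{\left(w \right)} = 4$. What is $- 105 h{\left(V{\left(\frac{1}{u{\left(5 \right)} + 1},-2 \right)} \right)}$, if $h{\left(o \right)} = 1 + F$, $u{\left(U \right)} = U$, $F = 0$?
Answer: $-105$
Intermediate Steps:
$V{\left(n,d \right)} = n^{2} + 4 d$ ($V{\left(n,d \right)} = n n + 4 d = n^{2} + 4 d$)
$h{\left(o \right)} = 1$ ($h{\left(o \right)} = 1 + 0 = 1$)
$- 105 h{\left(V{\left(\frac{1}{u{\left(5 \right)} + 1},-2 \right)} \right)} = \left(-105\right) 1 = -105$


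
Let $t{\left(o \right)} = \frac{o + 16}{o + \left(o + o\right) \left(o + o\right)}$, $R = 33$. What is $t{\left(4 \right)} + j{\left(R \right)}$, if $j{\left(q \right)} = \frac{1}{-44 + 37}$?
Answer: $\frac{18}{119} \approx 0.15126$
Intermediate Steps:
$j{\left(q \right)} = - \frac{1}{7}$ ($j{\left(q \right)} = \frac{1}{-7} = - \frac{1}{7}$)
$t{\left(o \right)} = \frac{16 + o}{o + 4 o^{2}}$ ($t{\left(o \right)} = \frac{16 + o}{o + 2 o 2 o} = \frac{16 + o}{o + 4 o^{2}}$)
$t{\left(4 \right)} + j{\left(R \right)} = \frac{16 + 4}{4 \left(1 + 4 \cdot 4\right)} - \frac{1}{7} = \frac{1}{4} \frac{1}{1 + 16} \cdot 20 - \frac{1}{7} = \frac{1}{4} \cdot \frac{1}{17} \cdot 20 - \frac{1}{7} = \frac{5}{17} - \frac{1}{7} = \frac{18}{119}$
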